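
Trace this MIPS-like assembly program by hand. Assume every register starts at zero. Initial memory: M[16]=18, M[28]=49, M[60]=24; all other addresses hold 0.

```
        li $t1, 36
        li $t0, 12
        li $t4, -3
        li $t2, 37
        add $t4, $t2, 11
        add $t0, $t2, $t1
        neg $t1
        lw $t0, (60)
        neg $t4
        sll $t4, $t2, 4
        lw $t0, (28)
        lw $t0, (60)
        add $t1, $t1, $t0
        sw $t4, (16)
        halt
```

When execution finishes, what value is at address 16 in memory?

592

$t1=36
$t0=12
$t4=-3
$t2=37
$t4=37+11=48
$t0=37+36=73
$t1=-(36)=-36
$t0=M[60]=24
$t4=-(48)=-48
$t4=37<<4=592
$t0=M[28]=49
$t0=M[60]=24
$t1=(-36)+24=-12
sw $t4, (16) → M[16]=592
halt.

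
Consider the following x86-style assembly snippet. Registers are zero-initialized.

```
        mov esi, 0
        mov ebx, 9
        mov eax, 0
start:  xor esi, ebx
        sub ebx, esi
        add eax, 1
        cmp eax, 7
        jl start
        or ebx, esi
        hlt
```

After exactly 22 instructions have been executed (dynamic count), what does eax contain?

after mov esi, 0: esi=0
after mov ebx, 9: ebx=9
after mov eax, 0: eax=0
after xor esi, ebx: esi=0^9=9
after sub ebx, esi: ebx=9-9=0
after add eax, 1: eax=0+1=1
cmp eax, 7  (cmp 1,7)
jl start: taken
after xor esi, ebx: esi=9^0=9
after sub ebx, esi: ebx=0-9=-9
after add eax, 1: eax=1+1=2
cmp eax, 7  (cmp 2,7)
jl start: taken
after xor esi, ebx: esi=9^(-9)=-2
after sub ebx, esi: ebx=(-9)-(-2)=-7
after add eax, 1: eax=2+1=3
cmp eax, 7  (cmp 3,7)
jl start: taken
after xor esi, ebx: esi=(-2)^(-7)=7
after sub ebx, esi: ebx=(-7)-7=-14
after add eax, 1: eax=3+1=4
cmp eax, 7  (cmp 4,7)
After step 22: eax = 4.

4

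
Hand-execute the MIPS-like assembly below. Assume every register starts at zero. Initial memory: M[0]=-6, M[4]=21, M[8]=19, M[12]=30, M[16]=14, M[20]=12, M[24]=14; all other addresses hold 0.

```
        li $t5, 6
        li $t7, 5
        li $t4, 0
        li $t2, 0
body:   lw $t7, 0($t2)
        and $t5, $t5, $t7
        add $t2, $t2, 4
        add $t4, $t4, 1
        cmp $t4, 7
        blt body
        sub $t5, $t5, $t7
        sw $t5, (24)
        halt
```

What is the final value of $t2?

li $t5, 6 → $t5=6
li $t7, 5 → $t7=5
li $t4, 0 → $t4=0
li $t2, 0 → $t2=0
lw $t7, 0($t2) → $t7=M[0]=-6
and $t5, $t5, $t7 → $t5=6&(-6)=2
add $t2, $t2, 4 → $t2=0+4=4
add $t4, $t4, 1 → $t4=0+1=1
cmp $t4, 7  (cmp 1,7)
blt body: taken
lw $t7, 0($t2) → $t7=M[4]=21
and $t5, $t5, $t7 → $t5=2&21=0
add $t2, $t2, 4 → $t2=4+4=8
add $t4, $t4, 1 → $t4=1+1=2
cmp $t4, 7  (cmp 2,7)
blt body: taken
lw $t7, 0($t2) → $t7=M[8]=19
and $t5, $t5, $t7 → $t5=0&19=0
add $t2, $t2, 4 → $t2=8+4=12
add $t4, $t4, 1 → $t4=2+1=3
cmp $t4, 7  (cmp 3,7)
blt body: taken
lw $t7, 0($t2) → $t7=M[12]=30
and $t5, $t5, $t7 → $t5=0&30=0
add $t2, $t2, 4 → $t2=12+4=16
add $t4, $t4, 1 → $t4=3+1=4
cmp $t4, 7  (cmp 4,7)
blt body: taken
lw $t7, 0($t2) → $t7=M[16]=14
and $t5, $t5, $t7 → $t5=0&14=0
add $t2, $t2, 4 → $t2=16+4=20
add $t4, $t4, 1 → $t4=4+1=5
cmp $t4, 7  (cmp 5,7)
blt body: taken
lw $t7, 0($t2) → $t7=M[20]=12
and $t5, $t5, $t7 → $t5=0&12=0
add $t2, $t2, 4 → $t2=20+4=24
add $t4, $t4, 1 → $t4=5+1=6
cmp $t4, 7  (cmp 6,7)
blt body: taken
lw $t7, 0($t2) → $t7=M[24]=14
and $t5, $t5, $t7 → $t5=0&14=0
add $t2, $t2, 4 → $t2=24+4=28
add $t4, $t4, 1 → $t4=6+1=7
cmp $t4, 7  (cmp 7,7)
blt body: not taken
sub $t5, $t5, $t7 → $t5=0-14=-14
sw $t5, (24) → M[24]=-14
halt.

28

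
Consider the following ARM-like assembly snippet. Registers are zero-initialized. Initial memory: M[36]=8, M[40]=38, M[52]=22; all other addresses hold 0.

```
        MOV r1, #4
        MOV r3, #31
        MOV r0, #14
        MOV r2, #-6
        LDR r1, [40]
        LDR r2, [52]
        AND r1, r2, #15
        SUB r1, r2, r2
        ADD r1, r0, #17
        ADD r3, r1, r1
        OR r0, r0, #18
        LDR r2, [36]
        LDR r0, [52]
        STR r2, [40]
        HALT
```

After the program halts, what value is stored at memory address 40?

MOV r1, #4 → r1=4
MOV r3, #31 → r3=31
MOV r0, #14 → r0=14
MOV r2, #-6 → r2=-6
LDR r1, [40] → r1=M[40]=38
LDR r2, [52] → r2=M[52]=22
AND r1, r2, #15 → r1=22&15=6
SUB r1, r2, r2 → r1=22-22=0
ADD r1, r0, #17 → r1=14+17=31
ADD r3, r1, r1 → r3=31+31=62
OR r0, r0, #18 → r0=14|18=30
LDR r2, [36] → r2=M[36]=8
LDR r0, [52] → r0=M[52]=22
STR r2, [40] → M[40]=8
halt.

8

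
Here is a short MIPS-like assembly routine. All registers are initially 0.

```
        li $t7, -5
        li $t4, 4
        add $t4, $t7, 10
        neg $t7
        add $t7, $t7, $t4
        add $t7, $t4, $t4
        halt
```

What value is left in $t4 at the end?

after li $t7, -5: $t7=-5
after li $t4, 4: $t4=4
after add $t4, $t7, 10: $t4=(-5)+10=5
after neg $t7: $t7=-(-5)=5
after add $t7, $t7, $t4: $t7=5+5=10
after add $t7, $t4, $t4: $t7=5+5=10
halt.

5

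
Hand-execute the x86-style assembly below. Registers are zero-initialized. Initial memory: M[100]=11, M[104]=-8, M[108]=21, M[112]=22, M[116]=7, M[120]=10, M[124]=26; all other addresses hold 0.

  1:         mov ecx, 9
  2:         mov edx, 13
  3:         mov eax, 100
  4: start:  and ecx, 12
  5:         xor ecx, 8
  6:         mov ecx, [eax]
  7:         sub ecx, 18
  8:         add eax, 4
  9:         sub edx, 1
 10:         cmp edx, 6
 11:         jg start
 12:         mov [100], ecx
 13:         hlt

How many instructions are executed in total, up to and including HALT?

mov ecx, 9 → ecx=9
mov edx, 13 → edx=13
mov eax, 100 → eax=100
and ecx, 12 → ecx=9&12=8
xor ecx, 8 → ecx=8^8=0
mov ecx, [eax] → ecx=M[100]=11
sub ecx, 18 → ecx=11-18=-7
add eax, 4 → eax=100+4=104
sub edx, 1 → edx=13-1=12
cmp edx, 6  (cmp 12,6)
jg start: taken
and ecx, 12 → ecx=(-7)&12=8
xor ecx, 8 → ecx=8^8=0
mov ecx, [eax] → ecx=M[104]=-8
sub ecx, 18 → ecx=(-8)-18=-26
add eax, 4 → eax=104+4=108
sub edx, 1 → edx=12-1=11
cmp edx, 6  (cmp 11,6)
jg start: taken
and ecx, 12 → ecx=(-26)&12=4
xor ecx, 8 → ecx=4^8=12
mov ecx, [eax] → ecx=M[108]=21
sub ecx, 18 → ecx=21-18=3
add eax, 4 → eax=108+4=112
sub edx, 1 → edx=11-1=10
cmp edx, 6  (cmp 10,6)
jg start: taken
and ecx, 12 → ecx=3&12=0
xor ecx, 8 → ecx=0^8=8
mov ecx, [eax] → ecx=M[112]=22
sub ecx, 18 → ecx=22-18=4
add eax, 4 → eax=112+4=116
sub edx, 1 → edx=10-1=9
cmp edx, 6  (cmp 9,6)
jg start: taken
and ecx, 12 → ecx=4&12=4
xor ecx, 8 → ecx=4^8=12
mov ecx, [eax] → ecx=M[116]=7
sub ecx, 18 → ecx=7-18=-11
add eax, 4 → eax=116+4=120
sub edx, 1 → edx=9-1=8
cmp edx, 6  (cmp 8,6)
jg start: taken
and ecx, 12 → ecx=(-11)&12=4
xor ecx, 8 → ecx=4^8=12
mov ecx, [eax] → ecx=M[120]=10
sub ecx, 18 → ecx=10-18=-8
add eax, 4 → eax=120+4=124
sub edx, 1 → edx=8-1=7
cmp edx, 6  (cmp 7,6)
jg start: taken
and ecx, 12 → ecx=(-8)&12=8
xor ecx, 8 → ecx=8^8=0
mov ecx, [eax] → ecx=M[124]=26
sub ecx, 18 → ecx=26-18=8
add eax, 4 → eax=124+4=128
sub edx, 1 → edx=7-1=6
cmp edx, 6  (cmp 6,6)
jg start: not taken
mov [100], ecx → M[100]=8
halt.
Total executed instructions: 61.

61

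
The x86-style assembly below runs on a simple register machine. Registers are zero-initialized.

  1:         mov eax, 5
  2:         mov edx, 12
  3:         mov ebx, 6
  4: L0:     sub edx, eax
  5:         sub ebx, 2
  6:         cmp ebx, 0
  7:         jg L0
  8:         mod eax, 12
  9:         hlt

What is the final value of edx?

-3

mov eax, 5 → eax=5
mov edx, 12 → edx=12
mov ebx, 6 → ebx=6
sub edx, eax → edx=12-5=7
sub ebx, 2 → ebx=6-2=4
cmp ebx, 0  (cmp 4,0)
jg L0: taken
sub edx, eax → edx=7-5=2
sub ebx, 2 → ebx=4-2=2
cmp ebx, 0  (cmp 2,0)
jg L0: taken
sub edx, eax → edx=2-5=-3
sub ebx, 2 → ebx=2-2=0
cmp ebx, 0  (cmp 0,0)
jg L0: not taken
mod eax, 12 → eax=5%12=5
halt.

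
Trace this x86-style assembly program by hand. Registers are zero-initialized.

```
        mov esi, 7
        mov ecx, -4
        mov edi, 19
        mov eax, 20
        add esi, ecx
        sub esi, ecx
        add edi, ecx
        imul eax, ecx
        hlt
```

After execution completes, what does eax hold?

after mov esi, 7: esi=7
after mov ecx, -4: ecx=-4
after mov edi, 19: edi=19
after mov eax, 20: eax=20
after add esi, ecx: esi=7+(-4)=3
after sub esi, ecx: esi=3-(-4)=7
after add edi, ecx: edi=19+(-4)=15
after imul eax, ecx: eax=20*(-4)=-80
halt.

-80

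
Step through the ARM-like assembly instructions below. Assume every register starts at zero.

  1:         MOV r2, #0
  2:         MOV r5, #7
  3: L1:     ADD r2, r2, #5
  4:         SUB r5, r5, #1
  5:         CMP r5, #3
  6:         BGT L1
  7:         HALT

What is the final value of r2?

r2=0
r5=7
r2=0+5=5
r5=7-1=6
CMP r5, #3  (cmp 6,3)
BGT L1: taken
r2=5+5=10
r5=6-1=5
CMP r5, #3  (cmp 5,3)
BGT L1: taken
r2=10+5=15
r5=5-1=4
CMP r5, #3  (cmp 4,3)
BGT L1: taken
r2=15+5=20
r5=4-1=3
CMP r5, #3  (cmp 3,3)
BGT L1: not taken
halt.

20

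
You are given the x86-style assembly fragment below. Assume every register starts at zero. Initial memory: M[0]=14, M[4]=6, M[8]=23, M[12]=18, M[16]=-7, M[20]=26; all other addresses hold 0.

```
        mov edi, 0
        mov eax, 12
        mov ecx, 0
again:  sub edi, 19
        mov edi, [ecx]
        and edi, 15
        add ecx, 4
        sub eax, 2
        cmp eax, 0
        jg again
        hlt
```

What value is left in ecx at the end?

edi=0
eax=12
ecx=0
edi=0-19=-19
edi=M[0]=14
edi=14&15=14
ecx=0+4=4
eax=12-2=10
cmp eax, 0  (cmp 10,0)
jg again: taken
edi=14-19=-5
edi=M[4]=6
edi=6&15=6
ecx=4+4=8
eax=10-2=8
cmp eax, 0  (cmp 8,0)
jg again: taken
edi=6-19=-13
edi=M[8]=23
edi=23&15=7
ecx=8+4=12
eax=8-2=6
cmp eax, 0  (cmp 6,0)
jg again: taken
edi=7-19=-12
edi=M[12]=18
edi=18&15=2
ecx=12+4=16
eax=6-2=4
cmp eax, 0  (cmp 4,0)
jg again: taken
edi=2-19=-17
edi=M[16]=-7
edi=(-7)&15=9
ecx=16+4=20
eax=4-2=2
cmp eax, 0  (cmp 2,0)
jg again: taken
edi=9-19=-10
edi=M[20]=26
edi=26&15=10
ecx=20+4=24
eax=2-2=0
cmp eax, 0  (cmp 0,0)
jg again: not taken
halt.

24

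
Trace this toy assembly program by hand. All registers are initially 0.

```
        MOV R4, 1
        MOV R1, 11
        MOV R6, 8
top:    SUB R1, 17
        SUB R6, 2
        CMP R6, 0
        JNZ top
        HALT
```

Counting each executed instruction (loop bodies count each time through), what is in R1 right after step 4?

MOV R4, 1 → R4=1
MOV R1, 11 → R1=11
MOV R6, 8 → R6=8
SUB R1, 17 → R1=11-17=-6
After step 4: R1 = -6.

-6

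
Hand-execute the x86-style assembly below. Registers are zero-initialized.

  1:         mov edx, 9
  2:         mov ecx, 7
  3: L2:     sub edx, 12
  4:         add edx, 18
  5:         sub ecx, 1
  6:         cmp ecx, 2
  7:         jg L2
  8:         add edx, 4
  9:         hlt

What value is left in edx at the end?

43

edx=9
ecx=7
edx=9-12=-3
edx=(-3)+18=15
ecx=7-1=6
cmp ecx, 2  (cmp 6,2)
jg L2: taken
edx=15-12=3
edx=3+18=21
ecx=6-1=5
cmp ecx, 2  (cmp 5,2)
jg L2: taken
edx=21-12=9
edx=9+18=27
ecx=5-1=4
cmp ecx, 2  (cmp 4,2)
jg L2: taken
edx=27-12=15
edx=15+18=33
ecx=4-1=3
cmp ecx, 2  (cmp 3,2)
jg L2: taken
edx=33-12=21
edx=21+18=39
ecx=3-1=2
cmp ecx, 2  (cmp 2,2)
jg L2: not taken
edx=39+4=43
halt.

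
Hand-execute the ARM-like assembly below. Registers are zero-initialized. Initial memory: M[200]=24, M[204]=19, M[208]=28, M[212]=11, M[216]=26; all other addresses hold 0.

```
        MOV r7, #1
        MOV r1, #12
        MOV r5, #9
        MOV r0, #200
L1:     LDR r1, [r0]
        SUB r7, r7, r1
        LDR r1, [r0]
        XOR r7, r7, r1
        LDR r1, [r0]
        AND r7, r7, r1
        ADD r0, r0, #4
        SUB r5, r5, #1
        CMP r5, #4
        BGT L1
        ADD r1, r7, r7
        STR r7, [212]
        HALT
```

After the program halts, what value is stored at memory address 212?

after MOV r7, #1: r7=1
after MOV r1, #12: r1=12
after MOV r5, #9: r5=9
after MOV r0, #200: r0=200
after LDR r1, [r0]: r1=M[200]=24
after SUB r7, r7, r1: r7=1-24=-23
after LDR r1, [r0]: r1=M[200]=24
after XOR r7, r7, r1: r7=(-23)^24=-15
after LDR r1, [r0]: r1=M[200]=24
after AND r7, r7, r1: r7=(-15)&24=16
after ADD r0, r0, #4: r0=200+4=204
after SUB r5, r5, #1: r5=9-1=8
CMP r5, #4  (cmp 8,4)
BGT L1: taken
after LDR r1, [r0]: r1=M[204]=19
after SUB r7, r7, r1: r7=16-19=-3
after LDR r1, [r0]: r1=M[204]=19
after XOR r7, r7, r1: r7=(-3)^19=-18
after LDR r1, [r0]: r1=M[204]=19
after AND r7, r7, r1: r7=(-18)&19=2
after ADD r0, r0, #4: r0=204+4=208
after SUB r5, r5, #1: r5=8-1=7
CMP r5, #4  (cmp 7,4)
BGT L1: taken
after LDR r1, [r0]: r1=M[208]=28
after SUB r7, r7, r1: r7=2-28=-26
after LDR r1, [r0]: r1=M[208]=28
after XOR r7, r7, r1: r7=(-26)^28=-6
after LDR r1, [r0]: r1=M[208]=28
after AND r7, r7, r1: r7=(-6)&28=24
after ADD r0, r0, #4: r0=208+4=212
after SUB r5, r5, #1: r5=7-1=6
CMP r5, #4  (cmp 6,4)
BGT L1: taken
after LDR r1, [r0]: r1=M[212]=11
after SUB r7, r7, r1: r7=24-11=13
after LDR r1, [r0]: r1=M[212]=11
after XOR r7, r7, r1: r7=13^11=6
after LDR r1, [r0]: r1=M[212]=11
after AND r7, r7, r1: r7=6&11=2
after ADD r0, r0, #4: r0=212+4=216
after SUB r5, r5, #1: r5=6-1=5
CMP r5, #4  (cmp 5,4)
BGT L1: taken
after LDR r1, [r0]: r1=M[216]=26
after SUB r7, r7, r1: r7=2-26=-24
after LDR r1, [r0]: r1=M[216]=26
after XOR r7, r7, r1: r7=(-24)^26=-14
after LDR r1, [r0]: r1=M[216]=26
after AND r7, r7, r1: r7=(-14)&26=18
after ADD r0, r0, #4: r0=216+4=220
after SUB r5, r5, #1: r5=5-1=4
CMP r5, #4  (cmp 4,4)
BGT L1: not taken
after ADD r1, r7, r7: r1=18+18=36
STR r7, [212] → M[212]=18
halt.

18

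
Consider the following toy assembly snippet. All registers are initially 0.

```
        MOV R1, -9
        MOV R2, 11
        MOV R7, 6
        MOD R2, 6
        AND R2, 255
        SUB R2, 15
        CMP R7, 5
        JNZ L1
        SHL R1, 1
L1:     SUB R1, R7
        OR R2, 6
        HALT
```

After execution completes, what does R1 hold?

after MOV R1, -9: R1=-9
after MOV R2, 11: R2=11
after MOV R7, 6: R7=6
after MOD R2, 6: R2=11%6=5
after AND R2, 255: R2=5&255=5
after SUB R2, 15: R2=5-15=-10
CMP R7, 5  (cmp 6,5)
JNZ L1: taken
after SUB R1, R7: R1=(-9)-6=-15
after OR R2, 6: R2=(-10)|6=-10
halt.

-15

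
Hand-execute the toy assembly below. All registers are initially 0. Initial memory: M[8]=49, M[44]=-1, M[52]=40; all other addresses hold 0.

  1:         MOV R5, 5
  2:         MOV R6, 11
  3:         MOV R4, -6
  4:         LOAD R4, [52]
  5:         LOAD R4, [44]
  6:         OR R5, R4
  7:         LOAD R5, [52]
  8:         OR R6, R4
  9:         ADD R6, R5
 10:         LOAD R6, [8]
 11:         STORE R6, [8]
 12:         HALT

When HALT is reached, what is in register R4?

-1

MOV R5, 5 → R5=5
MOV R6, 11 → R6=11
MOV R4, -6 → R4=-6
LOAD R4, [52] → R4=M[52]=40
LOAD R4, [44] → R4=M[44]=-1
OR R5, R4 → R5=5|(-1)=-1
LOAD R5, [52] → R5=M[52]=40
OR R6, R4 → R6=11|(-1)=-1
ADD R6, R5 → R6=(-1)+40=39
LOAD R6, [8] → R6=M[8]=49
STORE R6, [8] → M[8]=49
halt.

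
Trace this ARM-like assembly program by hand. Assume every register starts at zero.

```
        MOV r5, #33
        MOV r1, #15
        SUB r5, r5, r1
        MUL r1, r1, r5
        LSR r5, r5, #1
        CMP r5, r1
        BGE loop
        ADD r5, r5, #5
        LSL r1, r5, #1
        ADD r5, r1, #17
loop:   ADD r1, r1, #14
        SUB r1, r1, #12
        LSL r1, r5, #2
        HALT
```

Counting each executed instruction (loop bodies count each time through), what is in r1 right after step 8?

MOV r5, #33 → r5=33
MOV r1, #15 → r1=15
SUB r5, r5, r1 → r5=33-15=18
MUL r1, r1, r5 → r1=15*18=270
LSR r5, r5, #1 → r5=18>>1=9
CMP r5, r1  (cmp 9,270)
BGE loop: not taken
ADD r5, r5, #5 → r5=9+5=14
After step 8: r1 = 270.

270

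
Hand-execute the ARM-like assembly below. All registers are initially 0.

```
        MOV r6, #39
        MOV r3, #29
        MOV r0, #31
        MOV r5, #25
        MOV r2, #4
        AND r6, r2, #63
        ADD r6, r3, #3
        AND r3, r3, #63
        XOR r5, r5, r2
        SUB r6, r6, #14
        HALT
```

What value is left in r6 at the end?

18

MOV r6, #39 → r6=39
MOV r3, #29 → r3=29
MOV r0, #31 → r0=31
MOV r5, #25 → r5=25
MOV r2, #4 → r2=4
AND r6, r2, #63 → r6=4&63=4
ADD r6, r3, #3 → r6=29+3=32
AND r3, r3, #63 → r3=29&63=29
XOR r5, r5, r2 → r5=25^4=29
SUB r6, r6, #14 → r6=32-14=18
halt.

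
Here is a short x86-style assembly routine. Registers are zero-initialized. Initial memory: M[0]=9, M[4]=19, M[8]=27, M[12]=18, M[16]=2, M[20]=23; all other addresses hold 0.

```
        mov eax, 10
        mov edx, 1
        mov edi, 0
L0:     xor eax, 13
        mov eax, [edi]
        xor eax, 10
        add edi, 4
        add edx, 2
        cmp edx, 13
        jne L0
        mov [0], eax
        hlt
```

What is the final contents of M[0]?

29

mov eax, 10 → eax=10
mov edx, 1 → edx=1
mov edi, 0 → edi=0
xor eax, 13 → eax=10^13=7
mov eax, [edi] → eax=M[0]=9
xor eax, 10 → eax=9^10=3
add edi, 4 → edi=0+4=4
add edx, 2 → edx=1+2=3
cmp edx, 13  (cmp 3,13)
jne L0: taken
xor eax, 13 → eax=3^13=14
mov eax, [edi] → eax=M[4]=19
xor eax, 10 → eax=19^10=25
add edi, 4 → edi=4+4=8
add edx, 2 → edx=3+2=5
cmp edx, 13  (cmp 5,13)
jne L0: taken
xor eax, 13 → eax=25^13=20
mov eax, [edi] → eax=M[8]=27
xor eax, 10 → eax=27^10=17
add edi, 4 → edi=8+4=12
add edx, 2 → edx=5+2=7
cmp edx, 13  (cmp 7,13)
jne L0: taken
xor eax, 13 → eax=17^13=28
mov eax, [edi] → eax=M[12]=18
xor eax, 10 → eax=18^10=24
add edi, 4 → edi=12+4=16
add edx, 2 → edx=7+2=9
cmp edx, 13  (cmp 9,13)
jne L0: taken
xor eax, 13 → eax=24^13=21
mov eax, [edi] → eax=M[16]=2
xor eax, 10 → eax=2^10=8
add edi, 4 → edi=16+4=20
add edx, 2 → edx=9+2=11
cmp edx, 13  (cmp 11,13)
jne L0: taken
xor eax, 13 → eax=8^13=5
mov eax, [edi] → eax=M[20]=23
xor eax, 10 → eax=23^10=29
add edi, 4 → edi=20+4=24
add edx, 2 → edx=11+2=13
cmp edx, 13  (cmp 13,13)
jne L0: not taken
mov [0], eax → M[0]=29
halt.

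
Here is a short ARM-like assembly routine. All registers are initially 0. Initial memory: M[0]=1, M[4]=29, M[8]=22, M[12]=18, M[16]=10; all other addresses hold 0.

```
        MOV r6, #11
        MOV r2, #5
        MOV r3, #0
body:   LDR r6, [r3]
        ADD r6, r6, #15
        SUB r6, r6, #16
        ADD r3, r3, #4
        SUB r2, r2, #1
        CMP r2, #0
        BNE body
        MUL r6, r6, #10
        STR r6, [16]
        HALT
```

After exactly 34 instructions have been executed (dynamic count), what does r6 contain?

9

r6=11
r2=5
r3=0
r6=M[0]=1
r6=1+15=16
r6=16-16=0
r3=0+4=4
r2=5-1=4
CMP r2, #0  (cmp 4,0)
BNE body: taken
r6=M[4]=29
r6=29+15=44
r6=44-16=28
r3=4+4=8
r2=4-1=3
CMP r2, #0  (cmp 3,0)
BNE body: taken
r6=M[8]=22
r6=22+15=37
r6=37-16=21
r3=8+4=12
r2=3-1=2
CMP r2, #0  (cmp 2,0)
BNE body: taken
r6=M[12]=18
r6=18+15=33
r6=33-16=17
r3=12+4=16
r2=2-1=1
CMP r2, #0  (cmp 1,0)
BNE body: taken
r6=M[16]=10
r6=10+15=25
r6=25-16=9
After step 34: r6 = 9.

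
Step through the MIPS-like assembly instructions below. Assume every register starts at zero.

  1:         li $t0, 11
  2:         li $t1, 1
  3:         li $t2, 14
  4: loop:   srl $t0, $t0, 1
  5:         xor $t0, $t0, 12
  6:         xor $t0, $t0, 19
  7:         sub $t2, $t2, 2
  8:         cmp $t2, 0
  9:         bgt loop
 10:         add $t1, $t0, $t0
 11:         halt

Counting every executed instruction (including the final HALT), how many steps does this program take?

47

$t0=11
$t1=1
$t2=14
$t0=11>>1=5
$t0=5^12=9
$t0=9^19=26
$t2=14-2=12
cmp $t2, 0  (cmp 12,0)
bgt loop: taken
$t0=26>>1=13
$t0=13^12=1
$t0=1^19=18
$t2=12-2=10
cmp $t2, 0  (cmp 10,0)
bgt loop: taken
$t0=18>>1=9
$t0=9^12=5
$t0=5^19=22
$t2=10-2=8
cmp $t2, 0  (cmp 8,0)
bgt loop: taken
$t0=22>>1=11
$t0=11^12=7
$t0=7^19=20
$t2=8-2=6
cmp $t2, 0  (cmp 6,0)
bgt loop: taken
$t0=20>>1=10
$t0=10^12=6
$t0=6^19=21
$t2=6-2=4
cmp $t2, 0  (cmp 4,0)
bgt loop: taken
$t0=21>>1=10
$t0=10^12=6
$t0=6^19=21
$t2=4-2=2
cmp $t2, 0  (cmp 2,0)
bgt loop: taken
$t0=21>>1=10
$t0=10^12=6
$t0=6^19=21
$t2=2-2=0
cmp $t2, 0  (cmp 0,0)
bgt loop: not taken
$t1=21+21=42
halt.
Total executed instructions: 47.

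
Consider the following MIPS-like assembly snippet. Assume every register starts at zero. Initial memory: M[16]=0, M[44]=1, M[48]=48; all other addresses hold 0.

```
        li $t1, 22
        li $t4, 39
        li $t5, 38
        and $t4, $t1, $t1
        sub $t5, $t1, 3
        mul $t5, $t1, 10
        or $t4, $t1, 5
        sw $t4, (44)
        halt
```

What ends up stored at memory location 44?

23

li $t1, 22 → $t1=22
li $t4, 39 → $t4=39
li $t5, 38 → $t5=38
and $t4, $t1, $t1 → $t4=22&22=22
sub $t5, $t1, 3 → $t5=22-3=19
mul $t5, $t1, 10 → $t5=22*10=220
or $t4, $t1, 5 → $t4=22|5=23
sw $t4, (44) → M[44]=23
halt.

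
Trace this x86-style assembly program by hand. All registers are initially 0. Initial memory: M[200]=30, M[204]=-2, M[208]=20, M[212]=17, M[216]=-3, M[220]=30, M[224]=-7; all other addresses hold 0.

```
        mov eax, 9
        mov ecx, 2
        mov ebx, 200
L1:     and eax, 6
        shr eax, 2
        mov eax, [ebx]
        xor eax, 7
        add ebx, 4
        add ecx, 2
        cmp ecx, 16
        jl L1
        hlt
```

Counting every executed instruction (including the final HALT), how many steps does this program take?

60

eax=9
ecx=2
ebx=200
eax=9&6=0
eax=0>>2=0
eax=M[200]=30
eax=30^7=25
ebx=200+4=204
ecx=2+2=4
cmp ecx, 16  (cmp 4,16)
jl L1: taken
eax=25&6=0
eax=0>>2=0
eax=M[204]=-2
eax=(-2)^7=-7
ebx=204+4=208
ecx=4+2=6
cmp ecx, 16  (cmp 6,16)
jl L1: taken
eax=(-7)&6=0
eax=0>>2=0
eax=M[208]=20
eax=20^7=19
ebx=208+4=212
ecx=6+2=8
cmp ecx, 16  (cmp 8,16)
jl L1: taken
eax=19&6=2
eax=2>>2=0
eax=M[212]=17
eax=17^7=22
ebx=212+4=216
ecx=8+2=10
cmp ecx, 16  (cmp 10,16)
jl L1: taken
eax=22&6=6
eax=6>>2=1
eax=M[216]=-3
eax=(-3)^7=-6
ebx=216+4=220
ecx=10+2=12
cmp ecx, 16  (cmp 12,16)
jl L1: taken
eax=(-6)&6=2
eax=2>>2=0
eax=M[220]=30
eax=30^7=25
ebx=220+4=224
ecx=12+2=14
cmp ecx, 16  (cmp 14,16)
jl L1: taken
eax=25&6=0
eax=0>>2=0
eax=M[224]=-7
eax=(-7)^7=-2
ebx=224+4=228
ecx=14+2=16
cmp ecx, 16  (cmp 16,16)
jl L1: not taken
halt.
Total executed instructions: 60.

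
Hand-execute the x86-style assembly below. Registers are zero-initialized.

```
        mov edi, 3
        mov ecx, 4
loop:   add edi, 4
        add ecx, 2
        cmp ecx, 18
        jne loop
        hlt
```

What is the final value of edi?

after mov edi, 3: edi=3
after mov ecx, 4: ecx=4
after add edi, 4: edi=3+4=7
after add ecx, 2: ecx=4+2=6
cmp ecx, 18  (cmp 6,18)
jne loop: taken
after add edi, 4: edi=7+4=11
after add ecx, 2: ecx=6+2=8
cmp ecx, 18  (cmp 8,18)
jne loop: taken
after add edi, 4: edi=11+4=15
after add ecx, 2: ecx=8+2=10
cmp ecx, 18  (cmp 10,18)
jne loop: taken
after add edi, 4: edi=15+4=19
after add ecx, 2: ecx=10+2=12
cmp ecx, 18  (cmp 12,18)
jne loop: taken
after add edi, 4: edi=19+4=23
after add ecx, 2: ecx=12+2=14
cmp ecx, 18  (cmp 14,18)
jne loop: taken
after add edi, 4: edi=23+4=27
after add ecx, 2: ecx=14+2=16
cmp ecx, 18  (cmp 16,18)
jne loop: taken
after add edi, 4: edi=27+4=31
after add ecx, 2: ecx=16+2=18
cmp ecx, 18  (cmp 18,18)
jne loop: not taken
halt.

31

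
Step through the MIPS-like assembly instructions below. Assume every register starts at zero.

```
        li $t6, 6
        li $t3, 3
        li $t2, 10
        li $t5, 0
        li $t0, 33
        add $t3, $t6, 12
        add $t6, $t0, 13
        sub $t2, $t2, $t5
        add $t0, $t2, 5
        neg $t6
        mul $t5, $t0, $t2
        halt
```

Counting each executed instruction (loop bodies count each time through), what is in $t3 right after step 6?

18

$t6=6
$t3=3
$t2=10
$t5=0
$t0=33
$t3=6+12=18
After step 6: $t3 = 18.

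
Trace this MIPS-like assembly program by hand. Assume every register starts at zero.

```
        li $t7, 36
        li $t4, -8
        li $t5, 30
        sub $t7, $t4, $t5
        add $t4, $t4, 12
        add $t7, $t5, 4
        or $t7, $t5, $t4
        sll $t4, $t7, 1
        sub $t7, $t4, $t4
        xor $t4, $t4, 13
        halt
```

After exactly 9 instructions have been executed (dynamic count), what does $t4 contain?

60

$t7=36
$t4=-8
$t5=30
$t7=(-8)-30=-38
$t4=(-8)+12=4
$t7=30+4=34
$t7=30|4=30
$t4=30<<1=60
$t7=60-60=0
After step 9: $t4 = 60.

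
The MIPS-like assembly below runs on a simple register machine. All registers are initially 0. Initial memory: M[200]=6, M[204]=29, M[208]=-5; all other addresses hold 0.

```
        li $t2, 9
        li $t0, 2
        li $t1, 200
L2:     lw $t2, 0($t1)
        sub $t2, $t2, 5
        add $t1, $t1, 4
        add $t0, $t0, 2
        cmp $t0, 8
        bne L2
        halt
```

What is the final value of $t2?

-10

$t2=9
$t0=2
$t1=200
$t2=M[200]=6
$t2=6-5=1
$t1=200+4=204
$t0=2+2=4
cmp $t0, 8  (cmp 4,8)
bne L2: taken
$t2=M[204]=29
$t2=29-5=24
$t1=204+4=208
$t0=4+2=6
cmp $t0, 8  (cmp 6,8)
bne L2: taken
$t2=M[208]=-5
$t2=(-5)-5=-10
$t1=208+4=212
$t0=6+2=8
cmp $t0, 8  (cmp 8,8)
bne L2: not taken
halt.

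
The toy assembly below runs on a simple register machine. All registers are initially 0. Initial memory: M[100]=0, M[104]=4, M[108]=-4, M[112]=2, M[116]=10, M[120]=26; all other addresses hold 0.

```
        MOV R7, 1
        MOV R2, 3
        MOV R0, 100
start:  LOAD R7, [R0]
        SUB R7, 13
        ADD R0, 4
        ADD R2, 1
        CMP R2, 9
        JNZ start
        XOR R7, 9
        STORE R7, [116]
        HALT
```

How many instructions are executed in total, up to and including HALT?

MOV R7, 1 → R7=1
MOV R2, 3 → R2=3
MOV R0, 100 → R0=100
LOAD R7, [R0] → R7=M[100]=0
SUB R7, 13 → R7=0-13=-13
ADD R0, 4 → R0=100+4=104
ADD R2, 1 → R2=3+1=4
CMP R2, 9  (cmp 4,9)
JNZ start: taken
LOAD R7, [R0] → R7=M[104]=4
SUB R7, 13 → R7=4-13=-9
ADD R0, 4 → R0=104+4=108
ADD R2, 1 → R2=4+1=5
CMP R2, 9  (cmp 5,9)
JNZ start: taken
LOAD R7, [R0] → R7=M[108]=-4
SUB R7, 13 → R7=(-4)-13=-17
ADD R0, 4 → R0=108+4=112
ADD R2, 1 → R2=5+1=6
CMP R2, 9  (cmp 6,9)
JNZ start: taken
LOAD R7, [R0] → R7=M[112]=2
SUB R7, 13 → R7=2-13=-11
ADD R0, 4 → R0=112+4=116
ADD R2, 1 → R2=6+1=7
CMP R2, 9  (cmp 7,9)
JNZ start: taken
LOAD R7, [R0] → R7=M[116]=10
SUB R7, 13 → R7=10-13=-3
ADD R0, 4 → R0=116+4=120
ADD R2, 1 → R2=7+1=8
CMP R2, 9  (cmp 8,9)
JNZ start: taken
LOAD R7, [R0] → R7=M[120]=26
SUB R7, 13 → R7=26-13=13
ADD R0, 4 → R0=120+4=124
ADD R2, 1 → R2=8+1=9
CMP R2, 9  (cmp 9,9)
JNZ start: not taken
XOR R7, 9 → R7=13^9=4
STORE R7, [116] → M[116]=4
halt.
Total executed instructions: 42.

42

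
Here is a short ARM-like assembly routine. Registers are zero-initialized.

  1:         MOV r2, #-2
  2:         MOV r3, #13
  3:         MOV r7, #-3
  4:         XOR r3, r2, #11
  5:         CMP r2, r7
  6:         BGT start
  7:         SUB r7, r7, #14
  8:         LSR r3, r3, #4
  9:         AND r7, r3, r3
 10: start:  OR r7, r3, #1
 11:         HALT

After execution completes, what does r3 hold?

-11

r2=-2
r3=13
r7=-3
r3=(-2)^11=-11
CMP r2, r7  (cmp -2,-3)
BGT start: taken
r7=(-11)|1=-11
halt.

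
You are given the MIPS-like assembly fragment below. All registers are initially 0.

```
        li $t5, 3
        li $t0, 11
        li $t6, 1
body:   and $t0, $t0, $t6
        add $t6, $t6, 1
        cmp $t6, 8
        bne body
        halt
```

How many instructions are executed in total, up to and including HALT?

$t5=3
$t0=11
$t6=1
$t0=11&1=1
$t6=1+1=2
cmp $t6, 8  (cmp 2,8)
bne body: taken
$t0=1&2=0
$t6=2+1=3
cmp $t6, 8  (cmp 3,8)
bne body: taken
$t0=0&3=0
$t6=3+1=4
cmp $t6, 8  (cmp 4,8)
bne body: taken
$t0=0&4=0
$t6=4+1=5
cmp $t6, 8  (cmp 5,8)
bne body: taken
$t0=0&5=0
$t6=5+1=6
cmp $t6, 8  (cmp 6,8)
bne body: taken
$t0=0&6=0
$t6=6+1=7
cmp $t6, 8  (cmp 7,8)
bne body: taken
$t0=0&7=0
$t6=7+1=8
cmp $t6, 8  (cmp 8,8)
bne body: not taken
halt.
Total executed instructions: 32.

32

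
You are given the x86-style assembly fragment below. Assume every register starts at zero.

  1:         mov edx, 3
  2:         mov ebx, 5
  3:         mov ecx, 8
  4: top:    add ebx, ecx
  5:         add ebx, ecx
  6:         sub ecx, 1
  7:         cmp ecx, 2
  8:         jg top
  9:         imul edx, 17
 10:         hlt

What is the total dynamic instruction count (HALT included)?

mov edx, 3 → edx=3
mov ebx, 5 → ebx=5
mov ecx, 8 → ecx=8
add ebx, ecx → ebx=5+8=13
add ebx, ecx → ebx=13+8=21
sub ecx, 1 → ecx=8-1=7
cmp ecx, 2  (cmp 7,2)
jg top: taken
add ebx, ecx → ebx=21+7=28
add ebx, ecx → ebx=28+7=35
sub ecx, 1 → ecx=7-1=6
cmp ecx, 2  (cmp 6,2)
jg top: taken
add ebx, ecx → ebx=35+6=41
add ebx, ecx → ebx=41+6=47
sub ecx, 1 → ecx=6-1=5
cmp ecx, 2  (cmp 5,2)
jg top: taken
add ebx, ecx → ebx=47+5=52
add ebx, ecx → ebx=52+5=57
sub ecx, 1 → ecx=5-1=4
cmp ecx, 2  (cmp 4,2)
jg top: taken
add ebx, ecx → ebx=57+4=61
add ebx, ecx → ebx=61+4=65
sub ecx, 1 → ecx=4-1=3
cmp ecx, 2  (cmp 3,2)
jg top: taken
add ebx, ecx → ebx=65+3=68
add ebx, ecx → ebx=68+3=71
sub ecx, 1 → ecx=3-1=2
cmp ecx, 2  (cmp 2,2)
jg top: not taken
imul edx, 17 → edx=3*17=51
halt.
Total executed instructions: 35.

35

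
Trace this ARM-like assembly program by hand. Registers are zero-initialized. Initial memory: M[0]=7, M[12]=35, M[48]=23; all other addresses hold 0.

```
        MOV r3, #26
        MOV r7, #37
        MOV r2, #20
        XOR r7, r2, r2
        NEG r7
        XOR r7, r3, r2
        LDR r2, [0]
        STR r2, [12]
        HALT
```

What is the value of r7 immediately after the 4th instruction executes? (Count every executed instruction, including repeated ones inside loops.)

r3=26
r7=37
r2=20
r7=20^20=0
After step 4: r7 = 0.

0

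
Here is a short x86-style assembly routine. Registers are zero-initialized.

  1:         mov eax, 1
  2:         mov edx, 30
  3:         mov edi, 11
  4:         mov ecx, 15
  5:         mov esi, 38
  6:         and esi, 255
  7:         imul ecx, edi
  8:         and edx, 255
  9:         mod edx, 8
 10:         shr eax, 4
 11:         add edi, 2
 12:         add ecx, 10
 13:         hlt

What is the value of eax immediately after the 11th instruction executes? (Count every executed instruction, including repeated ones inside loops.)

0

eax=1
edx=30
edi=11
ecx=15
esi=38
esi=38&255=38
ecx=15*11=165
edx=30&255=30
edx=30%8=6
eax=1>>4=0
edi=11+2=13
After step 11: eax = 0.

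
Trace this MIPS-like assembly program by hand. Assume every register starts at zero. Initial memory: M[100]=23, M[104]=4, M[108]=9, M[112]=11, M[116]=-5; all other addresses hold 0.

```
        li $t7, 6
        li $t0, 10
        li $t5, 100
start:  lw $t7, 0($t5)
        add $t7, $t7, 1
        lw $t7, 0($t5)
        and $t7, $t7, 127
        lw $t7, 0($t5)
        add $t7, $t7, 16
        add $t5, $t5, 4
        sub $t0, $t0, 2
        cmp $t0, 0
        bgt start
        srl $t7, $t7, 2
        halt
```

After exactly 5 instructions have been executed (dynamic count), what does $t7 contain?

24

li $t7, 6 → $t7=6
li $t0, 10 → $t0=10
li $t5, 100 → $t5=100
lw $t7, 0($t5) → $t7=M[100]=23
add $t7, $t7, 1 → $t7=23+1=24
After step 5: $t7 = 24.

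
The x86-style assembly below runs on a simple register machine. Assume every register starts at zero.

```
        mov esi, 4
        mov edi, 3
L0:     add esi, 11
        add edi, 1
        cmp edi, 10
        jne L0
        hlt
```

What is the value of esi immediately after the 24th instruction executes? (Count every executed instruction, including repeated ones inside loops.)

after mov esi, 4: esi=4
after mov edi, 3: edi=3
after add esi, 11: esi=4+11=15
after add edi, 1: edi=3+1=4
cmp edi, 10  (cmp 4,10)
jne L0: taken
after add esi, 11: esi=15+11=26
after add edi, 1: edi=4+1=5
cmp edi, 10  (cmp 5,10)
jne L0: taken
after add esi, 11: esi=26+11=37
after add edi, 1: edi=5+1=6
cmp edi, 10  (cmp 6,10)
jne L0: taken
after add esi, 11: esi=37+11=48
after add edi, 1: edi=6+1=7
cmp edi, 10  (cmp 7,10)
jne L0: taken
after add esi, 11: esi=48+11=59
after add edi, 1: edi=7+1=8
cmp edi, 10  (cmp 8,10)
jne L0: taken
after add esi, 11: esi=59+11=70
after add edi, 1: edi=8+1=9
After step 24: esi = 70.

70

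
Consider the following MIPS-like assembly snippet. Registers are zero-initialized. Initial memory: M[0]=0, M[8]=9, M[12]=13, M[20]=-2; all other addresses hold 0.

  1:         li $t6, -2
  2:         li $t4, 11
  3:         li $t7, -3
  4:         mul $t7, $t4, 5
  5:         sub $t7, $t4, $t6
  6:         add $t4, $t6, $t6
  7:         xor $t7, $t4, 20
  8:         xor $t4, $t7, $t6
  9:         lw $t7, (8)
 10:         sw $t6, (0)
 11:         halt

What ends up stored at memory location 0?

-2

li $t6, -2 → $t6=-2
li $t4, 11 → $t4=11
li $t7, -3 → $t7=-3
mul $t7, $t4, 5 → $t7=11*5=55
sub $t7, $t4, $t6 → $t7=11-(-2)=13
add $t4, $t6, $t6 → $t4=(-2)+(-2)=-4
xor $t7, $t4, 20 → $t7=(-4)^20=-24
xor $t4, $t7, $t6 → $t4=(-24)^(-2)=22
lw $t7, (8) → $t7=M[8]=9
sw $t6, (0) → M[0]=-2
halt.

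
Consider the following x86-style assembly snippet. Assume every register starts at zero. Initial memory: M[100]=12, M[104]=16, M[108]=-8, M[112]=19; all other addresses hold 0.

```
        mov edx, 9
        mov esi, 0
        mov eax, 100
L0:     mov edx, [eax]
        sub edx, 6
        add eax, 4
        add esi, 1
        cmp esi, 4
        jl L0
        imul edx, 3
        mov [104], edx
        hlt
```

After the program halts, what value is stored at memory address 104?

39

edx=9
esi=0
eax=100
edx=M[100]=12
edx=12-6=6
eax=100+4=104
esi=0+1=1
cmp esi, 4  (cmp 1,4)
jl L0: taken
edx=M[104]=16
edx=16-6=10
eax=104+4=108
esi=1+1=2
cmp esi, 4  (cmp 2,4)
jl L0: taken
edx=M[108]=-8
edx=(-8)-6=-14
eax=108+4=112
esi=2+1=3
cmp esi, 4  (cmp 3,4)
jl L0: taken
edx=M[112]=19
edx=19-6=13
eax=112+4=116
esi=3+1=4
cmp esi, 4  (cmp 4,4)
jl L0: not taken
edx=13*3=39
mov [104], edx → M[104]=39
halt.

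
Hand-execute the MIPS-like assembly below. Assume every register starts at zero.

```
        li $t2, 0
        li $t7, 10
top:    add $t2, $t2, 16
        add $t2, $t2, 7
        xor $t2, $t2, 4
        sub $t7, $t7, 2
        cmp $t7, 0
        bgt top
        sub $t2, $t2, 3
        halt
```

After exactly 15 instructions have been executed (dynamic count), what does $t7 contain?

li $t2, 0 → $t2=0
li $t7, 10 → $t7=10
add $t2, $t2, 16 → $t2=0+16=16
add $t2, $t2, 7 → $t2=16+7=23
xor $t2, $t2, 4 → $t2=23^4=19
sub $t7, $t7, 2 → $t7=10-2=8
cmp $t7, 0  (cmp 8,0)
bgt top: taken
add $t2, $t2, 16 → $t2=19+16=35
add $t2, $t2, 7 → $t2=35+7=42
xor $t2, $t2, 4 → $t2=42^4=46
sub $t7, $t7, 2 → $t7=8-2=6
cmp $t7, 0  (cmp 6,0)
bgt top: taken
add $t2, $t2, 16 → $t2=46+16=62
After step 15: $t7 = 6.

6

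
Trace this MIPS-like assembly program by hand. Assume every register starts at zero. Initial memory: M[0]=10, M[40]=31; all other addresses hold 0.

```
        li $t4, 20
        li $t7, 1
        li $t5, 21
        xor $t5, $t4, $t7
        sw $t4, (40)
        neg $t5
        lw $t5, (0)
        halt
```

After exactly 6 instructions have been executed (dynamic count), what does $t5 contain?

-21

after li $t4, 20: $t4=20
after li $t7, 1: $t7=1
after li $t5, 21: $t5=21
after xor $t5, $t4, $t7: $t5=20^1=21
sw $t4, (40) → M[40]=20
after neg $t5: $t5=-(21)=-21
After step 6: $t5 = -21.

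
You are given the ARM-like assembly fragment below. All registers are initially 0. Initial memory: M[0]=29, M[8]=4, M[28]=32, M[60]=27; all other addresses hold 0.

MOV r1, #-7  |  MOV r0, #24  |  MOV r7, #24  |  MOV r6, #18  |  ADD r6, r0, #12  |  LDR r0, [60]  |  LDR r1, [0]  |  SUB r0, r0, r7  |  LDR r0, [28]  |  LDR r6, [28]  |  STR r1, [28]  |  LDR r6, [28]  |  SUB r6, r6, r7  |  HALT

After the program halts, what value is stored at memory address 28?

29

after MOV r1, #-7: r1=-7
after MOV r0, #24: r0=24
after MOV r7, #24: r7=24
after MOV r6, #18: r6=18
after ADD r6, r0, #12: r6=24+12=36
after LDR r0, [60]: r0=M[60]=27
after LDR r1, [0]: r1=M[0]=29
after SUB r0, r0, r7: r0=27-24=3
after LDR r0, [28]: r0=M[28]=32
after LDR r6, [28]: r6=M[28]=32
STR r1, [28] → M[28]=29
after LDR r6, [28]: r6=M[28]=29
after SUB r6, r6, r7: r6=29-24=5
halt.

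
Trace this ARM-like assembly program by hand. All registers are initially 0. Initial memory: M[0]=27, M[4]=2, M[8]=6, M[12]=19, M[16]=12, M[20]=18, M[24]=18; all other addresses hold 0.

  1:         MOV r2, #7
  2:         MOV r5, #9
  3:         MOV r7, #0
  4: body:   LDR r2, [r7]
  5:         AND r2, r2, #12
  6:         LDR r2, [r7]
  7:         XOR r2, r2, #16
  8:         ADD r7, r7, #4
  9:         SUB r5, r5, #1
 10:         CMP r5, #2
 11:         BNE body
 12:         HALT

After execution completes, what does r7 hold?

MOV r2, #7 → r2=7
MOV r5, #9 → r5=9
MOV r7, #0 → r7=0
LDR r2, [r7] → r2=M[0]=27
AND r2, r2, #12 → r2=27&12=8
LDR r2, [r7] → r2=M[0]=27
XOR r2, r2, #16 → r2=27^16=11
ADD r7, r7, #4 → r7=0+4=4
SUB r5, r5, #1 → r5=9-1=8
CMP r5, #2  (cmp 8,2)
BNE body: taken
LDR r2, [r7] → r2=M[4]=2
AND r2, r2, #12 → r2=2&12=0
LDR r2, [r7] → r2=M[4]=2
XOR r2, r2, #16 → r2=2^16=18
ADD r7, r7, #4 → r7=4+4=8
SUB r5, r5, #1 → r5=8-1=7
CMP r5, #2  (cmp 7,2)
BNE body: taken
LDR r2, [r7] → r2=M[8]=6
AND r2, r2, #12 → r2=6&12=4
LDR r2, [r7] → r2=M[8]=6
XOR r2, r2, #16 → r2=6^16=22
ADD r7, r7, #4 → r7=8+4=12
SUB r5, r5, #1 → r5=7-1=6
CMP r5, #2  (cmp 6,2)
BNE body: taken
LDR r2, [r7] → r2=M[12]=19
AND r2, r2, #12 → r2=19&12=0
LDR r2, [r7] → r2=M[12]=19
XOR r2, r2, #16 → r2=19^16=3
ADD r7, r7, #4 → r7=12+4=16
SUB r5, r5, #1 → r5=6-1=5
CMP r5, #2  (cmp 5,2)
BNE body: taken
LDR r2, [r7] → r2=M[16]=12
AND r2, r2, #12 → r2=12&12=12
LDR r2, [r7] → r2=M[16]=12
XOR r2, r2, #16 → r2=12^16=28
ADD r7, r7, #4 → r7=16+4=20
SUB r5, r5, #1 → r5=5-1=4
CMP r5, #2  (cmp 4,2)
BNE body: taken
LDR r2, [r7] → r2=M[20]=18
AND r2, r2, #12 → r2=18&12=0
LDR r2, [r7] → r2=M[20]=18
XOR r2, r2, #16 → r2=18^16=2
ADD r7, r7, #4 → r7=20+4=24
SUB r5, r5, #1 → r5=4-1=3
CMP r5, #2  (cmp 3,2)
BNE body: taken
LDR r2, [r7] → r2=M[24]=18
AND r2, r2, #12 → r2=18&12=0
LDR r2, [r7] → r2=M[24]=18
XOR r2, r2, #16 → r2=18^16=2
ADD r7, r7, #4 → r7=24+4=28
SUB r5, r5, #1 → r5=3-1=2
CMP r5, #2  (cmp 2,2)
BNE body: not taken
halt.

28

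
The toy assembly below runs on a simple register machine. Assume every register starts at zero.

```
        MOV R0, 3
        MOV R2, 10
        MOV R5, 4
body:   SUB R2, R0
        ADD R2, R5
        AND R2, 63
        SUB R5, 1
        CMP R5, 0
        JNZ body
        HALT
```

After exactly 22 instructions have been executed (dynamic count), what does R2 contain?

after MOV R0, 3: R0=3
after MOV R2, 10: R2=10
after MOV R5, 4: R5=4
after SUB R2, R0: R2=10-3=7
after ADD R2, R5: R2=7+4=11
after AND R2, 63: R2=11&63=11
after SUB R5, 1: R5=4-1=3
CMP R5, 0  (cmp 3,0)
JNZ body: taken
after SUB R2, R0: R2=11-3=8
after ADD R2, R5: R2=8+3=11
after AND R2, 63: R2=11&63=11
after SUB R5, 1: R5=3-1=2
CMP R5, 0  (cmp 2,0)
JNZ body: taken
after SUB R2, R0: R2=11-3=8
after ADD R2, R5: R2=8+2=10
after AND R2, 63: R2=10&63=10
after SUB R5, 1: R5=2-1=1
CMP R5, 0  (cmp 1,0)
JNZ body: taken
after SUB R2, R0: R2=10-3=7
After step 22: R2 = 7.

7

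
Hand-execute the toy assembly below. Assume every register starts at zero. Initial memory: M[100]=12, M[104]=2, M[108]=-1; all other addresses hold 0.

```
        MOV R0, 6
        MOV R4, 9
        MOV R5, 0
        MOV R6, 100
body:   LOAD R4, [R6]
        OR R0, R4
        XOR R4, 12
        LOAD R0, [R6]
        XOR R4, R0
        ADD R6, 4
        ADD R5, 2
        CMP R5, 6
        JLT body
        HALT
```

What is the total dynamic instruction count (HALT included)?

MOV R0, 6 → R0=6
MOV R4, 9 → R4=9
MOV R5, 0 → R5=0
MOV R6, 100 → R6=100
LOAD R4, [R6] → R4=M[100]=12
OR R0, R4 → R0=6|12=14
XOR R4, 12 → R4=12^12=0
LOAD R0, [R6] → R0=M[100]=12
XOR R4, R0 → R4=0^12=12
ADD R6, 4 → R6=100+4=104
ADD R5, 2 → R5=0+2=2
CMP R5, 6  (cmp 2,6)
JLT body: taken
LOAD R4, [R6] → R4=M[104]=2
OR R0, R4 → R0=12|2=14
XOR R4, 12 → R4=2^12=14
LOAD R0, [R6] → R0=M[104]=2
XOR R4, R0 → R4=14^2=12
ADD R6, 4 → R6=104+4=108
ADD R5, 2 → R5=2+2=4
CMP R5, 6  (cmp 4,6)
JLT body: taken
LOAD R4, [R6] → R4=M[108]=-1
OR R0, R4 → R0=2|(-1)=-1
XOR R4, 12 → R4=(-1)^12=-13
LOAD R0, [R6] → R0=M[108]=-1
XOR R4, R0 → R4=(-13)^(-1)=12
ADD R6, 4 → R6=108+4=112
ADD R5, 2 → R5=4+2=6
CMP R5, 6  (cmp 6,6)
JLT body: not taken
halt.
Total executed instructions: 32.

32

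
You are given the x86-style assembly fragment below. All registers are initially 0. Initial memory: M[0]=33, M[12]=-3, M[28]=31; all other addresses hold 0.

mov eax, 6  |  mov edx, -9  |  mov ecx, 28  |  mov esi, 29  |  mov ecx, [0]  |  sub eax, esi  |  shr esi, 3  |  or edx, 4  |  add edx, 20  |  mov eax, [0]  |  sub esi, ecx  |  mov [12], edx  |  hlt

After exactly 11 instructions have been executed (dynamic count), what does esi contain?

mov eax, 6 → eax=6
mov edx, -9 → edx=-9
mov ecx, 28 → ecx=28
mov esi, 29 → esi=29
mov ecx, [0] → ecx=M[0]=33
sub eax, esi → eax=6-29=-23
shr esi, 3 → esi=29>>3=3
or edx, 4 → edx=(-9)|4=-9
add edx, 20 → edx=(-9)+20=11
mov eax, [0] → eax=M[0]=33
sub esi, ecx → esi=3-33=-30
After step 11: esi = -30.

-30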